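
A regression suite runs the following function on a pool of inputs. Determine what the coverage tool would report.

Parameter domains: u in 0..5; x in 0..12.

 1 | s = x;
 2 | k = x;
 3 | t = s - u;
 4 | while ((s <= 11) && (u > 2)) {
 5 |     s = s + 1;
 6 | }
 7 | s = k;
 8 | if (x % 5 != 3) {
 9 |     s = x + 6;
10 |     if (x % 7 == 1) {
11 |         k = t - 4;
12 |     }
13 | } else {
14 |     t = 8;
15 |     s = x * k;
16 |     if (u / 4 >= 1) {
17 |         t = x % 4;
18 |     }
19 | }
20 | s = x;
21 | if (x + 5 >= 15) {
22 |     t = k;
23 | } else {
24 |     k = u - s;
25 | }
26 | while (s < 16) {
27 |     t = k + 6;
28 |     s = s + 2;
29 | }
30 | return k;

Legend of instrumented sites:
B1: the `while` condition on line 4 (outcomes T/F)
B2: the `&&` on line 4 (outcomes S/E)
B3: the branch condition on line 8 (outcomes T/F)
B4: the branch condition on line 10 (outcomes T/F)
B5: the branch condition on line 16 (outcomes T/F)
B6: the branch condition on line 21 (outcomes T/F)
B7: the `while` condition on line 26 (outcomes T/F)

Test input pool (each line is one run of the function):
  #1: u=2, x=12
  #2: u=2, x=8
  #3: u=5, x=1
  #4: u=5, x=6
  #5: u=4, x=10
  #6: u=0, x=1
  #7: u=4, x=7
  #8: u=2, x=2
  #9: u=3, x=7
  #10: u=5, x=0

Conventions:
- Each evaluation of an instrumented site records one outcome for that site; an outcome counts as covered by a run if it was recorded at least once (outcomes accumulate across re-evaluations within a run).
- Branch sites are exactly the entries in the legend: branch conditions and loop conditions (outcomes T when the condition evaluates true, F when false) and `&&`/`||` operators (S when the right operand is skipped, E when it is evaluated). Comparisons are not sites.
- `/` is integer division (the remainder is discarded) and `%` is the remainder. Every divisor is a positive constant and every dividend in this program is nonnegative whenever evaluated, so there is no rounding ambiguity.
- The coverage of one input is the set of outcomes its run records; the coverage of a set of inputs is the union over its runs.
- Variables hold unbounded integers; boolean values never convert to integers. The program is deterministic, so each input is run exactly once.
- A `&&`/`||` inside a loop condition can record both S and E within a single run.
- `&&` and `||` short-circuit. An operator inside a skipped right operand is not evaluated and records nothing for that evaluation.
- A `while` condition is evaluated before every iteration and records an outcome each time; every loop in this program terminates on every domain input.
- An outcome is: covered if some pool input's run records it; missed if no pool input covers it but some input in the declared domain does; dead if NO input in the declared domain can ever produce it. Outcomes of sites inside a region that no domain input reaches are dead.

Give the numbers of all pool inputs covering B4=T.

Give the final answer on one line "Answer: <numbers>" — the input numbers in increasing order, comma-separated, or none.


input #1 (u=2, x=12): misses B4=T
input #2 (u=2, x=8): misses B4=T
input #3 (u=5, x=1): covers B4=T
input #4 (u=5, x=6): misses B4=T
input #5 (u=4, x=10): misses B4=T
input #6 (u=0, x=1): covers B4=T
input #7 (u=4, x=7): misses B4=T
input #8 (u=2, x=2): misses B4=T
input #9 (u=3, x=7): misses B4=T
input #10 (u=5, x=0): misses B4=T
Answer: 3, 6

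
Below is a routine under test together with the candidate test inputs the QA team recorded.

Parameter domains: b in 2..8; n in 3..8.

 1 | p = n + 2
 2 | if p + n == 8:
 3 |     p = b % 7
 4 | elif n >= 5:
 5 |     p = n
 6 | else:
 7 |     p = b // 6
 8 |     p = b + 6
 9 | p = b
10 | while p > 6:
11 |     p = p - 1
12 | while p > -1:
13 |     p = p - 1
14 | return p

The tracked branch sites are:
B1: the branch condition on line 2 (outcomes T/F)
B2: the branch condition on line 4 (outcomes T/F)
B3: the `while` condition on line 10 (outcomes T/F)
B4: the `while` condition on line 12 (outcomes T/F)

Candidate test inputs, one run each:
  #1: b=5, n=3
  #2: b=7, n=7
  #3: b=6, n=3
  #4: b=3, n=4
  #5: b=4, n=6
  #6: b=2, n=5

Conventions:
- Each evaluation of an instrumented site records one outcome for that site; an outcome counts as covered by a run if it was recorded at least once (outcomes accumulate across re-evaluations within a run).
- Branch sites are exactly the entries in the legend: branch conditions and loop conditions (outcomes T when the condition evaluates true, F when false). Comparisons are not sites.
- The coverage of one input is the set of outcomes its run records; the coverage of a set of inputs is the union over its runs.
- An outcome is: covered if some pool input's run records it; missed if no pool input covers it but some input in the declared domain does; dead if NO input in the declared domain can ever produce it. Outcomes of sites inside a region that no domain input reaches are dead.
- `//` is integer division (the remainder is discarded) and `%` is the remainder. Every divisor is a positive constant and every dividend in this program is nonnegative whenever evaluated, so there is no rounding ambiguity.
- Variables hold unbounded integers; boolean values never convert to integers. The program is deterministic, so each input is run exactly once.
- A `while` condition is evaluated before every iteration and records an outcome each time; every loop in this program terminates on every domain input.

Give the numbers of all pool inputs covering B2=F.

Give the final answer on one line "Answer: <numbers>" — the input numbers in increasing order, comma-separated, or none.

input #1 (b=5, n=3): does not record B2=F
input #2 (b=7, n=7): does not record B2=F
input #3 (b=6, n=3): does not record B2=F
input #4 (b=3, n=4): records B2=F
input #5 (b=4, n=6): does not record B2=F
input #6 (b=2, n=5): does not record B2=F

Answer: 4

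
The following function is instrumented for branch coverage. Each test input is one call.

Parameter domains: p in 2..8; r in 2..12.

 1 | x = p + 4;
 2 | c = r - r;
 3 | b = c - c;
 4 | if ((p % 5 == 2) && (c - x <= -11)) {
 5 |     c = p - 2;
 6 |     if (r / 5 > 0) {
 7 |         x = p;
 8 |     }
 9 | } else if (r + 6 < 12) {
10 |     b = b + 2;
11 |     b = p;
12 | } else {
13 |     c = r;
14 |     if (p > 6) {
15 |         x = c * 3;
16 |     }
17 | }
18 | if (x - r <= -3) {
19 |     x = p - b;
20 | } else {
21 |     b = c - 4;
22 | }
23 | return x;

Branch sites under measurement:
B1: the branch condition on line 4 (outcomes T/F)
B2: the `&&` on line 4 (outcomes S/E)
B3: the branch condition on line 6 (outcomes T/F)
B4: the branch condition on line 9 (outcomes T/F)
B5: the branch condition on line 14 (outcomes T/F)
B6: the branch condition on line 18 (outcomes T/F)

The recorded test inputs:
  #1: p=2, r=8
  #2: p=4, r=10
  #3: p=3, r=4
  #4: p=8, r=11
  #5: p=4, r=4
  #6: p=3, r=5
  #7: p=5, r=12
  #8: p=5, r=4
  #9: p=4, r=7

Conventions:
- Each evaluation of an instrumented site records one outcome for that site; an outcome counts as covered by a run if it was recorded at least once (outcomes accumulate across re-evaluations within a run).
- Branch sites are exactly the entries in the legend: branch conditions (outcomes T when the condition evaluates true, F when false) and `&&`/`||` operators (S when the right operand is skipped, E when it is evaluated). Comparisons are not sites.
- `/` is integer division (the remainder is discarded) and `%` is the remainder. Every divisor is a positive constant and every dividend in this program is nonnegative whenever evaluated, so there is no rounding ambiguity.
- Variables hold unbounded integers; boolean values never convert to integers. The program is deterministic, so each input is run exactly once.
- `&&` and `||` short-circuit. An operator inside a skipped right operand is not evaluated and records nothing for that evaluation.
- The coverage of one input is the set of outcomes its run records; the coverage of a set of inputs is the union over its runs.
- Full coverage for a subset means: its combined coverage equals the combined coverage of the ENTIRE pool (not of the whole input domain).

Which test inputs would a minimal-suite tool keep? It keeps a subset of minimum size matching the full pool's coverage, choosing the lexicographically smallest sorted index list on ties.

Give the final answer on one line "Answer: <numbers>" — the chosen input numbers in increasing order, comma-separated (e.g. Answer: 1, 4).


#1 (p=2, r=8) -> B2->E, B1->F, B4->F, B5->F, B6->F; covered: B1=F, B2=E, B4=F, B5=F, B6=F
#2 (p=4, r=10) -> B2->S, B1->F, B4->F, B5->F, B6->F; covered: B1=F, B2=S, B4=F, B5=F, B6=F
#3 (p=3, r=4) -> B2->S, B1->F, B4->T, B6->F; covered: B1=F, B2=S, B4=T, B6=F
#4 (p=8, r=11) -> B2->S, B1->F, B4->F, B5->T, B6->F; covered: B1=F, B2=S, B4=F, B5=T, B6=F
#5 (p=4, r=4) -> B2->S, B1->F, B4->T, B6->F; covered: B1=F, B2=S, B4=T, B6=F
#6 (p=3, r=5) -> B2->S, B1->F, B4->T, B6->F; covered: B1=F, B2=S, B4=T, B6=F
#7 (p=5, r=12) -> B2->S, B1->F, B4->F, B5->F, B6->T; covered: B1=F, B2=S, B4=F, B5=F, B6=T
#8 (p=5, r=4) -> B2->S, B1->F, B4->T, B6->F; covered: B1=F, B2=S, B4=T, B6=F
#9 (p=4, r=7) -> B2->S, B1->F, B4->F, B5->F, B6->F; covered: B1=F, B2=S, B4=F, B5=F, B6=F
pool-wide coverage (9 outcomes): B1=F, B2=S, B2=E, B4=T, B4=F, B5=T, B5=F, B6=T, B6=F
every size-1 subset falls short of the 9 outcomes (best: 5/9)
every size-2 subset falls short of the 9 outcomes (best: 7/9)
every size-3 subset falls short of the 9 outcomes (best: 8/9)
size 4: inputs {1, 3, 4, 7} cover all 9 outcomes, and no lexicographically smaller subset of this size does
Answer: 1, 3, 4, 7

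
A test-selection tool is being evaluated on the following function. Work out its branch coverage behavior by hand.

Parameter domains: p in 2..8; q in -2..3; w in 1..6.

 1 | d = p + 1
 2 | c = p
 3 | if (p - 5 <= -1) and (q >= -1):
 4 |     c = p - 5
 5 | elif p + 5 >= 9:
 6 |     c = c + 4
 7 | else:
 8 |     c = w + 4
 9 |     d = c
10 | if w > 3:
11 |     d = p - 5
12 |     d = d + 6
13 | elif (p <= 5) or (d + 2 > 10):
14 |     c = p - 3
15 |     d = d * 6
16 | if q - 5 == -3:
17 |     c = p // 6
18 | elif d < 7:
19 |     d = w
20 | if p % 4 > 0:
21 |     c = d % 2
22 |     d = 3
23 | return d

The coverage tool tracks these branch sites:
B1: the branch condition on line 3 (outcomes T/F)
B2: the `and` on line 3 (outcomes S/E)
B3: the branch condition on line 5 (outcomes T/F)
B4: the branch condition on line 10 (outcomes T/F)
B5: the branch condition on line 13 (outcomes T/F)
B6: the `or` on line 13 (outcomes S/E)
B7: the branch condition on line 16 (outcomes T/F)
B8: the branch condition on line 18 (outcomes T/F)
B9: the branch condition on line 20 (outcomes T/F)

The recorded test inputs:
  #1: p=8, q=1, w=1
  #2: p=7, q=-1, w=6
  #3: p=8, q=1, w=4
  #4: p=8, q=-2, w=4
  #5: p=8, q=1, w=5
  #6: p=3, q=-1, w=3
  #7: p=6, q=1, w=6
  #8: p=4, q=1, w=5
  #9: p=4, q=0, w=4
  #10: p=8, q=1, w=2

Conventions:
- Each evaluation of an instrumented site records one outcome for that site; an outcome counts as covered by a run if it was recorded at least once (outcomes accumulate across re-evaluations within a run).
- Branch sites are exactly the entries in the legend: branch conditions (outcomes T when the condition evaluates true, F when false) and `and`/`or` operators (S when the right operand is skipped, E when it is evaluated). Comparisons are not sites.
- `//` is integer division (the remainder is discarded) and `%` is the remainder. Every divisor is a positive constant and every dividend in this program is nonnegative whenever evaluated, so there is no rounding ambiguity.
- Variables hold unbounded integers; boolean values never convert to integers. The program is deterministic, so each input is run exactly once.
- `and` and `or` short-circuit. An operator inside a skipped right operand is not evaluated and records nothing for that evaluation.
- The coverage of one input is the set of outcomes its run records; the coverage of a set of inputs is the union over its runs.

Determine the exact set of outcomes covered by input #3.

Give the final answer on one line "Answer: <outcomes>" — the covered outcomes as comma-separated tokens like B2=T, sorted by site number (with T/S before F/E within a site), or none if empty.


Event log for input #3 (p=8, q=1, w=4):
  B2->S, B1->F, B3->T, B4->T, B7->F, B8->F, B9->F
collecting distinct outcomes: B1=F, B2=S, B3=T, B4=T, B7=F, B8=F, B9=F
Answer: B1=F, B2=S, B3=T, B4=T, B7=F, B8=F, B9=F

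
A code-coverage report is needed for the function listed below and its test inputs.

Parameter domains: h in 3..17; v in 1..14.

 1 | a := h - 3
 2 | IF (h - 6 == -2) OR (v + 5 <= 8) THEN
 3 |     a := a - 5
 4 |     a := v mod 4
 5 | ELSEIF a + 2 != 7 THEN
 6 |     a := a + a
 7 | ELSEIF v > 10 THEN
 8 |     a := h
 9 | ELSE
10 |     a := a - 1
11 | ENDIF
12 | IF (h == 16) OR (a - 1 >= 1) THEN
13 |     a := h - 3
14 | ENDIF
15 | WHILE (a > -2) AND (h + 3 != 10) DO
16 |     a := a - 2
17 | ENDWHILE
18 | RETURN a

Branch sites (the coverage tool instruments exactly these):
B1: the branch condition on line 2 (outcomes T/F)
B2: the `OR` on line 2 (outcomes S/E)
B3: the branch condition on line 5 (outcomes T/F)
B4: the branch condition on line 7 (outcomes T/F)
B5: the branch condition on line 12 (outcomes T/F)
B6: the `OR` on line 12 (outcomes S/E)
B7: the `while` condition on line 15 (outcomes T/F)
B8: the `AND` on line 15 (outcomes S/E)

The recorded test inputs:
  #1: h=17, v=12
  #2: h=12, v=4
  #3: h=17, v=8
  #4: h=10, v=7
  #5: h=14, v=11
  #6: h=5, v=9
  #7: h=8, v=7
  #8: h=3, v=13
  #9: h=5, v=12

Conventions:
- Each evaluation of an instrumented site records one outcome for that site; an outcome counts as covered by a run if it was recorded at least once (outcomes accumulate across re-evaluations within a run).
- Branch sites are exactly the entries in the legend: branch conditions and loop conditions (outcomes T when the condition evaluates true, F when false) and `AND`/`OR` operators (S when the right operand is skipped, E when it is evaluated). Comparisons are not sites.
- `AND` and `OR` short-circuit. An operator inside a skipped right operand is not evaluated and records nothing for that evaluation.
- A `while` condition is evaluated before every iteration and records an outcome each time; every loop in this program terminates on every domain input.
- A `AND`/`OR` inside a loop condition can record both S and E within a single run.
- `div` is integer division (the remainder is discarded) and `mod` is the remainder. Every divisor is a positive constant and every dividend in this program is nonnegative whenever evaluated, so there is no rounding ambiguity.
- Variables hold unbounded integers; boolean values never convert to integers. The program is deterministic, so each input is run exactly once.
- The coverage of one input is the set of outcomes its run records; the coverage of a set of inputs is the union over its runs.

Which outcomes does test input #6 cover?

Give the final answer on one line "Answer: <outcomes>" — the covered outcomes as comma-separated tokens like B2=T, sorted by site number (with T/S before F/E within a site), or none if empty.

Simulating input #6 (h=5, v=9) step by step:
  B2->E, B1->F, B3->T, B6->E, B5->T, B8->E, B7->T, B8->E, B7->T, B8->S
  B7->F
deduplicating events, the covered set is: B1=F, B2=E, B3=T, B5=T, B6=E, B7=T, B7=F, B8=S, B8=E

Answer: B1=F, B2=E, B3=T, B5=T, B6=E, B7=T, B7=F, B8=S, B8=E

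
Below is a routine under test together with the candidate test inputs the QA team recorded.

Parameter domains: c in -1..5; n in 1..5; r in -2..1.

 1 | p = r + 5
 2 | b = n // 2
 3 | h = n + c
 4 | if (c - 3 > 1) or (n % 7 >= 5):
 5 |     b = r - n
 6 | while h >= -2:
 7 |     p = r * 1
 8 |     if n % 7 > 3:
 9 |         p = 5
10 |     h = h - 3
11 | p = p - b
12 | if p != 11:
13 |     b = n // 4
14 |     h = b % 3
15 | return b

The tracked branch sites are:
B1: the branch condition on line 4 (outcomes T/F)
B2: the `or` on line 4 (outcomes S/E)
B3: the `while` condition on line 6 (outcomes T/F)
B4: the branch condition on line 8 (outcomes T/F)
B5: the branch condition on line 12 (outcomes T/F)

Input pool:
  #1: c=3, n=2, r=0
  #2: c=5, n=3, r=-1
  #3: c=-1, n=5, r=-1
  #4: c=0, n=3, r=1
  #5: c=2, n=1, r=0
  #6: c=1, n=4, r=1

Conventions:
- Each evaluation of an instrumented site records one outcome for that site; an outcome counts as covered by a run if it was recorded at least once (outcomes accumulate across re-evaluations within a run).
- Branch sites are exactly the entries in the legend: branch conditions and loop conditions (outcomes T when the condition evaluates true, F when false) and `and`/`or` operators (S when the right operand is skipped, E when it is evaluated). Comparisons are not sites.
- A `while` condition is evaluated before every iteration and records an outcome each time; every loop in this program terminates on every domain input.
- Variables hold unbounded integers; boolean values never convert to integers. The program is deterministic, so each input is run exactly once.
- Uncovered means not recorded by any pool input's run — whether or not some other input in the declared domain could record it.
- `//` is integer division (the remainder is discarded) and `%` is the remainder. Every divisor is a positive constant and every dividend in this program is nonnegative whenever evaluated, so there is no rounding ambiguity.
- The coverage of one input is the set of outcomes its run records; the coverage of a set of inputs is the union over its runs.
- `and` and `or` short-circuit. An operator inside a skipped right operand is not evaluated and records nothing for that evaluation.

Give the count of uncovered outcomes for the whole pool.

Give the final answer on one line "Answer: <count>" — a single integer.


test 1 (c=3, n=2, r=0) fires B2->E, B1->F, B3->T, B4->F, B3->T, B4->F, B3->T, B4->F, B3->F, B5->T; hits B1=F, B2=E, B3=T, B3=F, B4=F, B5=T
test 2 (c=5, n=3, r=-1) fires B2->S, B1->T, B3->T, B4->F, B3->T, B4->F, B3->T, B4->F, B3->T, B4->F, B3->F, B5->T; hits B1=T, B2=S, B3=T, B3=F, B4=F, B5=T
test 3 (c=-1, n=5, r=-1) fires B2->E, B1->T, B3->T, B4->T, B3->T, B4->T, B3->T, B4->T, B3->F, B5->F; hits B1=T, B2=E, B3=T, B3=F, B4=T, B5=F
test 4 (c=0, n=3, r=1) fires B2->E, B1->F, B3->T, B4->F, B3->T, B4->F, B3->F, B5->T; hits B1=F, B2=E, B3=T, B3=F, B4=F, B5=T
test 5 (c=2, n=1, r=0) fires B2->E, B1->F, B3->T, B4->F, B3->T, B4->F, B3->F, B5->T; hits B1=F, B2=E, B3=T, B3=F, B4=F, B5=T
test 6 (c=1, n=4, r=1) fires B2->E, B1->F, B3->T, B4->T, B3->T, B4->T, B3->T, B4->T, B3->F, B5->T; hits B1=F, B2=E, B3=T, B3=F, B4=T, B5=T
union over the pool: B1=T, B1=F, B2=S, B2=E, B3=T, B3=F, B4=T, B4=F, B5=T, B5=F
uncovered (0 of 10): none
Answer: 0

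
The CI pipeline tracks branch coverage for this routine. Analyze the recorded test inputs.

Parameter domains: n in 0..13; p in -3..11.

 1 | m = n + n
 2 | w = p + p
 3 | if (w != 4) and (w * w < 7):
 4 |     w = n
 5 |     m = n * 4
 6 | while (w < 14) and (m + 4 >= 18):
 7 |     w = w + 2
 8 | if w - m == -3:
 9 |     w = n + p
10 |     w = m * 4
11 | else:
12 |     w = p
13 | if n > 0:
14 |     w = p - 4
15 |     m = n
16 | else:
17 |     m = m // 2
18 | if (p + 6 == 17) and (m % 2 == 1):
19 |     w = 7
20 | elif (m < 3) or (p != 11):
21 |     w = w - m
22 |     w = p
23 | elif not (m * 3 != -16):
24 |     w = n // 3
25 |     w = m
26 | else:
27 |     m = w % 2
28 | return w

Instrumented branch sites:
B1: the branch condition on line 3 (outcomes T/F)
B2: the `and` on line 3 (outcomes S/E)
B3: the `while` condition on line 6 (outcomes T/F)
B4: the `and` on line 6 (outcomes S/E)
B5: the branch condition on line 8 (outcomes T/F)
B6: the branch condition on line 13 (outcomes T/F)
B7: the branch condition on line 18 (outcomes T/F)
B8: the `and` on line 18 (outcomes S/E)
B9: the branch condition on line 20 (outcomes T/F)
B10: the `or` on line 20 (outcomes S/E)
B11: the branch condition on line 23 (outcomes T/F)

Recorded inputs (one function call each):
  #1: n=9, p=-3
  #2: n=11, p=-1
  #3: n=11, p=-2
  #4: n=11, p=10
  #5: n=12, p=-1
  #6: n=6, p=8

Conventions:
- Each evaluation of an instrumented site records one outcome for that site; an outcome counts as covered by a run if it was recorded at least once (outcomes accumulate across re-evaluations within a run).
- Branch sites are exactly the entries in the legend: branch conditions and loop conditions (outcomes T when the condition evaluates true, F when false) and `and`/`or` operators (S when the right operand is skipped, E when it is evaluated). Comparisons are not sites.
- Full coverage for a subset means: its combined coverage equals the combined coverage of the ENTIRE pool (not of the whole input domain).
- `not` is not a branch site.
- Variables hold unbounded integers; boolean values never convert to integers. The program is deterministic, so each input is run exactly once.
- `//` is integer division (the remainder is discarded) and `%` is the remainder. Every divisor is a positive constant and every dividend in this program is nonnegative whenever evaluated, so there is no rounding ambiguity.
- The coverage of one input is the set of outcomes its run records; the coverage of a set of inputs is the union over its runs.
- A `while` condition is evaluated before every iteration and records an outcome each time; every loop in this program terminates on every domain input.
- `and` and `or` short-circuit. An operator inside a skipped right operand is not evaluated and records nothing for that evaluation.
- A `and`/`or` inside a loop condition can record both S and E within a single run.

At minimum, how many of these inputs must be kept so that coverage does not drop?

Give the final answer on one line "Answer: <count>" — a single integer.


test 1 (n=9, p=-3) fires B2->E, B1->F, B4->E, B3->T, B4->E, B3->T, B4->E, B3->T, B4->E, B3->T, B4->E, B3->T, B4->E, B3->T, ...; hits B1=F, B2=E, B3=T, B3=F, B4=S, B4=E, B5=F, B6=T, B7=F, B8=S, B9=T, B10=E
test 2 (n=11, p=-1) fires B2->E, B1->T, B4->E, B3->T, B4->E, B3->T, B4->S, B3->F, B5->F, B6->T, B8->S, B7->F, B10->E, B9->T; hits B1=T, B2=E, B3=T, B3=F, B4=S, B4=E, B5=F, B6=T, B7=F, B8=S, B9=T, B10=E
test 3 (n=11, p=-2) fires B2->E, B1->F, B4->E, B3->T, B4->E, B3->T, B4->E, B3->T, B4->E, B3->T, B4->E, B3->T, B4->E, B3->T, ...; hits B1=F, B2=E, B3=T, B3=F, B4=S, B4=E, B5=F, B6=T, B7=F, B8=S, B9=T, B10=E
test 4 (n=11, p=10) fires B2->E, B1->F, B4->S, B3->F, B5->F, B6->T, B8->S, B7->F, B10->E, B9->T; hits B1=F, B2=E, B3=F, B4=S, B5=F, B6=T, B7=F, B8=S, B9=T, B10=E
test 5 (n=12, p=-1) fires B2->E, B1->T, B4->E, B3->T, B4->S, B3->F, B5->F, B6->T, B8->S, B7->F, B10->E, B9->T; hits B1=T, B2=E, B3=T, B3=F, B4=S, B4=E, B5=F, B6=T, B7=F, B8=S, B9=T, B10=E
test 6 (n=6, p=8) fires B2->E, B1->F, B4->S, B3->F, B5->F, B6->T, B8->S, B7->F, B10->E, B9->T; hits B1=F, B2=E, B3=F, B4=S, B5=F, B6=T, B7=F, B8=S, B9=T, B10=E
the full pool covers 13 outcomes: B1=T, B1=F, B2=E, B3=T, B3=F, B4=S, B4=E, B5=F, B6=T, B7=F, B8=S, B9=T, B10=E
no size-1 subset reaches all 13 outcomes (best union: 12/13)
size 2: inputs {1, 2} cover all 13 outcomes, and no lexicographically smaller subset of this size does
Answer: 2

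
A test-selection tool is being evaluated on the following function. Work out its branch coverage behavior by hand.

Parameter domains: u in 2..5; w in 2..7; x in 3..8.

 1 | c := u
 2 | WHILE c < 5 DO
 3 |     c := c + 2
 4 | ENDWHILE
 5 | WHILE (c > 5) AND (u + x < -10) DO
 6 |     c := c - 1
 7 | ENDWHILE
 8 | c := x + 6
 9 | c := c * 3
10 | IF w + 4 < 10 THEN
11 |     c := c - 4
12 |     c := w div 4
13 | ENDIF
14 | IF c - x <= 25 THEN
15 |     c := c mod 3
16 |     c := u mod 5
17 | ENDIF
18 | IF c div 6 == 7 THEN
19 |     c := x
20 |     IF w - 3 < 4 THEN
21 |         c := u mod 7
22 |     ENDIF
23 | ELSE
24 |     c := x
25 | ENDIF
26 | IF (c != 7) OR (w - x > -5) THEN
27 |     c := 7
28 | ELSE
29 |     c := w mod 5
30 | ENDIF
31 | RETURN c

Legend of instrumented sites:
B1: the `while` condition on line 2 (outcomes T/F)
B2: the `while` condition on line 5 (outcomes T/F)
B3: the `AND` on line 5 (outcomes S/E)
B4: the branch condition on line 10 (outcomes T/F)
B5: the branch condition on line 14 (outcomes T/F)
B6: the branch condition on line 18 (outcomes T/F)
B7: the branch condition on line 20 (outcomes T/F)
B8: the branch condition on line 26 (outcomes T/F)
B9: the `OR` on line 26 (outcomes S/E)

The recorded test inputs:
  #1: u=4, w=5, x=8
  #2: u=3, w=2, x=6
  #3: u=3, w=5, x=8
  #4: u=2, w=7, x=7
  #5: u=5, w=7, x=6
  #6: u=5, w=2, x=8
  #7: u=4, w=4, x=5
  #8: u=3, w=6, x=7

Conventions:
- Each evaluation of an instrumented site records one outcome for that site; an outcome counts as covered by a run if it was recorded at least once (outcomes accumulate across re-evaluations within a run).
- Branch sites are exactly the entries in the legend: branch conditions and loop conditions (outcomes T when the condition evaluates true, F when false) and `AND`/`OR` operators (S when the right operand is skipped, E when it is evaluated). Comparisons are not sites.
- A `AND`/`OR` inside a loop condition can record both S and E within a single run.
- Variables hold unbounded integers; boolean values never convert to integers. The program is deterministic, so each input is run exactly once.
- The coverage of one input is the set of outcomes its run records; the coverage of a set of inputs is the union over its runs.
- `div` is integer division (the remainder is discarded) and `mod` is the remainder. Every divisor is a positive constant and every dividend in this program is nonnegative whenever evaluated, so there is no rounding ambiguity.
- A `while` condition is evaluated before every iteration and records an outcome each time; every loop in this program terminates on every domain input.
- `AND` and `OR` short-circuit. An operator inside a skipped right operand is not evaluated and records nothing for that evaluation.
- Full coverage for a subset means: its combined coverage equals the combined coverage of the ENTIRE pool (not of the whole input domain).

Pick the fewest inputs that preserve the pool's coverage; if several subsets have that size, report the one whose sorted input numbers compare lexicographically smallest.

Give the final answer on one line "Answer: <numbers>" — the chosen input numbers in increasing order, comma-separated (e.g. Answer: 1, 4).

test 1 (u=4, w=5, x=8) fires B1->T, B1->F, B3->E, B2->F, B4->T, B5->T, B6->F, B9->S, B8->T; hits B1=T, B1=F, B2=F, B3=E, B4=T, B5=T, B6=F, B8=T, B9=S
test 2 (u=3, w=2, x=6) fires B1->T, B1->F, B3->S, B2->F, B4->T, B5->T, B6->F, B9->S, B8->T; hits B1=T, B1=F, B2=F, B3=S, B4=T, B5=T, B6=F, B8=T, B9=S
test 3 (u=3, w=5, x=8) fires B1->T, B1->F, B3->S, B2->F, B4->T, B5->T, B6->F, B9->S, B8->T; hits B1=T, B1=F, B2=F, B3=S, B4=T, B5=T, B6=F, B8=T, B9=S
test 4 (u=2, w=7, x=7) fires B1->T, B1->T, B1->F, B3->E, B2->F, B4->F, B5->F, B6->F, B9->E, B8->T; hits B1=T, B1=F, B2=F, B3=E, B4=F, B5=F, B6=F, B8=T, B9=E
test 5 (u=5, w=7, x=6) fires B1->F, B3->S, B2->F, B4->F, B5->F, B6->F, B9->S, B8->T; hits B1=F, B2=F, B3=S, B4=F, B5=F, B6=F, B8=T, B9=S
test 6 (u=5, w=2, x=8) fires B1->F, B3->S, B2->F, B4->T, B5->T, B6->F, B9->S, B8->T; hits B1=F, B2=F, B3=S, B4=T, B5=T, B6=F, B8=T, B9=S
test 7 (u=4, w=4, x=5) fires B1->T, B1->F, B3->E, B2->F, B4->T, B5->T, B6->F, B9->S, B8->T; hits B1=T, B1=F, B2=F, B3=E, B4=T, B5=T, B6=F, B8=T, B9=S
test 8 (u=3, w=6, x=7) fires B1->T, B1->F, B3->S, B2->F, B4->F, B5->F, B6->F, B9->E, B8->T; hits B1=T, B1=F, B2=F, B3=S, B4=F, B5=F, B6=F, B8=T, B9=E
the full pool covers 13 outcomes: B1=T, B1=F, B2=F, B3=S, B3=E, B4=T, B4=F, B5=T, B5=F, B6=F, B8=T, B9=S, B9=E
checked all size-1 subsets: none covers 13 outcomes (max 9/13)
at size 2, {1, 8} reaches all 13 outcomes; every lexicographically earlier size-2 subset fails

Answer: 1, 8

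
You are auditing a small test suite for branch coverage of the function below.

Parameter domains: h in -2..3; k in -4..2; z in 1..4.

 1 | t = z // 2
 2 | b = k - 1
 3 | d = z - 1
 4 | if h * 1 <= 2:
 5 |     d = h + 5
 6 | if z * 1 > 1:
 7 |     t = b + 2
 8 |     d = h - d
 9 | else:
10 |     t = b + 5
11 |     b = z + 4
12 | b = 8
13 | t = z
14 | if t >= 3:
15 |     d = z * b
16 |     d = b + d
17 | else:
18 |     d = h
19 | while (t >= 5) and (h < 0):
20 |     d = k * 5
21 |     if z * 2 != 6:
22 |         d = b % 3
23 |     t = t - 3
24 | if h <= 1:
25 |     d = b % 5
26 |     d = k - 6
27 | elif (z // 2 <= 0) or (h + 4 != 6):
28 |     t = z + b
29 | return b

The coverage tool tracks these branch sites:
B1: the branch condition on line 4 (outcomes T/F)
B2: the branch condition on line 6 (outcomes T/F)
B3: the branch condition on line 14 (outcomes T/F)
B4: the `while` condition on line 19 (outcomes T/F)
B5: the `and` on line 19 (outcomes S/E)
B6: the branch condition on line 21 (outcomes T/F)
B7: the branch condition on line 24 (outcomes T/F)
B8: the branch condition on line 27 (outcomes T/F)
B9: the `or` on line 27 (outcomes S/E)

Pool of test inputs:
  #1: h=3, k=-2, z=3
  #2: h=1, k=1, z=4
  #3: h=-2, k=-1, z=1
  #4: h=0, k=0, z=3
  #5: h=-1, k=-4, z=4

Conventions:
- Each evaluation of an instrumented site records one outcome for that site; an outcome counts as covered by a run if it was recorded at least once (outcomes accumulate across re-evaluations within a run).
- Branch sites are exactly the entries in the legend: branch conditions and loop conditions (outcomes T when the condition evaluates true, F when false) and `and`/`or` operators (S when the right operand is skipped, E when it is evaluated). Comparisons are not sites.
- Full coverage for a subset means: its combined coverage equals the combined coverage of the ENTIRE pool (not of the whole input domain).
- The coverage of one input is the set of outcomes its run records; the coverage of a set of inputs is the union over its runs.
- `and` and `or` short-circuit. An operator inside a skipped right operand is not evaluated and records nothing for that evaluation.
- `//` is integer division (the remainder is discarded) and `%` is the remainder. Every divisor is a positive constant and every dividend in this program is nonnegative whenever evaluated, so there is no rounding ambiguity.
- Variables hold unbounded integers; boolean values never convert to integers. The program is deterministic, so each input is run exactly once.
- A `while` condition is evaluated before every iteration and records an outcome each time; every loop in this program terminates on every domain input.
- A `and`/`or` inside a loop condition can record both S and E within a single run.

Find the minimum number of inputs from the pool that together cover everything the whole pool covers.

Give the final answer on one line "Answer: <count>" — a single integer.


input #1, h=3, k=-2, z=3: outcomes B1=F, B2=T, B3=T, B4=F, B5=S, B7=F, B8=T, B9=E
input #2, h=1, k=1, z=4: outcomes B1=T, B2=T, B3=T, B4=F, B5=S, B7=T
input #3, h=-2, k=-1, z=1: outcomes B1=T, B2=F, B3=F, B4=F, B5=S, B7=T
input #4, h=0, k=0, z=3: outcomes B1=T, B2=T, B3=T, B4=F, B5=S, B7=T
input #5, h=-1, k=-4, z=4: outcomes B1=T, B2=T, B3=T, B4=F, B5=S, B7=T
pool-wide coverage (12 outcomes): B1=T, B1=F, B2=T, B2=F, B3=T, B3=F, B4=F, B5=S, B7=T, B7=F, B8=T, B9=E
checked all size-1 subsets: none covers 12 outcomes (max 8/12)
the canonical winner is {1, 3}: size 2, full 12-outcome coverage, earliest index list among size-2 covers
Answer: 2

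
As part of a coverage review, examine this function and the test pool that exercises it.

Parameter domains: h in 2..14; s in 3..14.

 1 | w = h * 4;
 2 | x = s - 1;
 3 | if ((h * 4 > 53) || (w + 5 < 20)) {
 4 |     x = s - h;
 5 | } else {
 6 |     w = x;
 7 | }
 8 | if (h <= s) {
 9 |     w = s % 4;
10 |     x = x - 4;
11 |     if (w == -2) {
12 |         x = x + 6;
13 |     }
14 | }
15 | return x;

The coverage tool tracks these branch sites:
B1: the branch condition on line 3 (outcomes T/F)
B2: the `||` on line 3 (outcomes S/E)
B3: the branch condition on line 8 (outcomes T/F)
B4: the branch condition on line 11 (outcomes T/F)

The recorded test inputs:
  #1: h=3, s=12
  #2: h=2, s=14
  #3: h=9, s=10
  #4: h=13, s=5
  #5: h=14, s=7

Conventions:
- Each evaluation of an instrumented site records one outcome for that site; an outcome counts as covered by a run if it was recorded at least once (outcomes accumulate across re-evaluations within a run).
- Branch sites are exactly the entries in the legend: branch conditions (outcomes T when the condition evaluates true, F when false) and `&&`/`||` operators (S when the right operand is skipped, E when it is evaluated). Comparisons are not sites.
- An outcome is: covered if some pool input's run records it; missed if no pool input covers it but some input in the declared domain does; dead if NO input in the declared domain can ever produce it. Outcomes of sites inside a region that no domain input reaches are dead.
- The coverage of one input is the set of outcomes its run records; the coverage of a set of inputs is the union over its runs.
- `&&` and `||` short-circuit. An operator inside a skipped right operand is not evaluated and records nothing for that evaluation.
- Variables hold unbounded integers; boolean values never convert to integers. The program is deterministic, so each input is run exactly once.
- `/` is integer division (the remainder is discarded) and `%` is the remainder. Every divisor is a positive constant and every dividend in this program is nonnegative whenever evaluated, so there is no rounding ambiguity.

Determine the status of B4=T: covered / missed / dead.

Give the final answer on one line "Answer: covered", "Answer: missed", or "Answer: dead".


no pool input records B4=T
checking all 156 inputs in the declared domain: B4=T is never recorded -> dead
Answer: dead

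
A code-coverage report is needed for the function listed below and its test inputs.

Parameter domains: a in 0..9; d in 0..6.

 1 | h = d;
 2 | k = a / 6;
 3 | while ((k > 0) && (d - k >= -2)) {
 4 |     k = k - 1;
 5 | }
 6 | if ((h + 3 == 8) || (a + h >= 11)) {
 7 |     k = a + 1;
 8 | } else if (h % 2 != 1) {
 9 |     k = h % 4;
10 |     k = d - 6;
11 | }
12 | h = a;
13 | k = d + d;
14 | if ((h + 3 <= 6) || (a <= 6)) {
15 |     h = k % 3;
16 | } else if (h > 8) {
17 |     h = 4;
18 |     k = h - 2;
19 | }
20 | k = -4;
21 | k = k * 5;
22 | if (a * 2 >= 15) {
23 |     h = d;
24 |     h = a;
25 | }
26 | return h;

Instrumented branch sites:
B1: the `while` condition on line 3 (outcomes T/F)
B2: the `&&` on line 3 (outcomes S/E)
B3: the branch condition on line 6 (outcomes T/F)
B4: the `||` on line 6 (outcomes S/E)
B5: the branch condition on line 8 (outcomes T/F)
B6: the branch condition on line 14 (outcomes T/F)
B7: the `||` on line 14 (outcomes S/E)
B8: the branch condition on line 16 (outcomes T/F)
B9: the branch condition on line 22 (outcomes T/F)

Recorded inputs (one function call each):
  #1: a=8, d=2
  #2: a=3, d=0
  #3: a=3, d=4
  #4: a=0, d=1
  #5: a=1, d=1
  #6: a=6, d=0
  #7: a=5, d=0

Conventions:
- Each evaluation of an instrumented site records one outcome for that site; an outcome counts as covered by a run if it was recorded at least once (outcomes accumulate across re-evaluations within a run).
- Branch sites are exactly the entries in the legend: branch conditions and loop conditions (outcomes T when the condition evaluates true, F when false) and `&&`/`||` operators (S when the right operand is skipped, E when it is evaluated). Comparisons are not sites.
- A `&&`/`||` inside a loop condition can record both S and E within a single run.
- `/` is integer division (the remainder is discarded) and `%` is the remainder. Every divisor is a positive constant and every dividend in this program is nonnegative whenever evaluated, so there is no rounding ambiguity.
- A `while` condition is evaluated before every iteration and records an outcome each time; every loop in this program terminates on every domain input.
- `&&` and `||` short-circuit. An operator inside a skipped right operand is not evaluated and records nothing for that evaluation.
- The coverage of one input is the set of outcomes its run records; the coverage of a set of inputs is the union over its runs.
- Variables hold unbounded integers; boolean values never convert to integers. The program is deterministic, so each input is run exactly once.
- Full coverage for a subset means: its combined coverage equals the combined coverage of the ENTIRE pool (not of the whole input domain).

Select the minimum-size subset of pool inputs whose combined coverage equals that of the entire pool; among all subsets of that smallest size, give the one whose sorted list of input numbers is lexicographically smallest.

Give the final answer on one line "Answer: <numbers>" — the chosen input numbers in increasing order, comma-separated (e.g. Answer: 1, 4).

test 1 (a=8, d=2) hits B1=T, B1=F, B2=S, B2=E, B3=F, B4=E, B5=T, B6=F, B7=E, B8=F, B9=T
test 2 (a=3, d=0) hits B1=F, B2=S, B3=F, B4=E, B5=T, B6=T, B7=S, B9=F
test 3 (a=3, d=4) hits B1=F, B2=S, B3=F, B4=E, B5=T, B6=T, B7=S, B9=F
test 4 (a=0, d=1) hits B1=F, B2=S, B3=F, B4=E, B5=F, B6=T, B7=S, B9=F
test 5 (a=1, d=1) hits B1=F, B2=S, B3=F, B4=E, B5=F, B6=T, B7=S, B9=F
test 6 (a=6, d=0) hits B1=T, B1=F, B2=S, B2=E, B3=F, B4=E, B5=T, B6=T, B7=E, B9=F
test 7 (a=5, d=0) hits B1=F, B2=S, B3=F, B4=E, B5=T, B6=T, B7=E, B9=F
together the pool reaches 15 outcomes: B1=T, B1=F, B2=S, B2=E, B3=F, B4=E, B5=T, B5=F, B6=T, B6=F, B7=S, B7=E, B8=F, B9=T, B9=F
every size-1 subset falls short of the 15 outcomes (best: 11/15)
size 2: inputs {1, 4} cover all 15 outcomes, and no lexicographically smaller subset of this size does

Answer: 1, 4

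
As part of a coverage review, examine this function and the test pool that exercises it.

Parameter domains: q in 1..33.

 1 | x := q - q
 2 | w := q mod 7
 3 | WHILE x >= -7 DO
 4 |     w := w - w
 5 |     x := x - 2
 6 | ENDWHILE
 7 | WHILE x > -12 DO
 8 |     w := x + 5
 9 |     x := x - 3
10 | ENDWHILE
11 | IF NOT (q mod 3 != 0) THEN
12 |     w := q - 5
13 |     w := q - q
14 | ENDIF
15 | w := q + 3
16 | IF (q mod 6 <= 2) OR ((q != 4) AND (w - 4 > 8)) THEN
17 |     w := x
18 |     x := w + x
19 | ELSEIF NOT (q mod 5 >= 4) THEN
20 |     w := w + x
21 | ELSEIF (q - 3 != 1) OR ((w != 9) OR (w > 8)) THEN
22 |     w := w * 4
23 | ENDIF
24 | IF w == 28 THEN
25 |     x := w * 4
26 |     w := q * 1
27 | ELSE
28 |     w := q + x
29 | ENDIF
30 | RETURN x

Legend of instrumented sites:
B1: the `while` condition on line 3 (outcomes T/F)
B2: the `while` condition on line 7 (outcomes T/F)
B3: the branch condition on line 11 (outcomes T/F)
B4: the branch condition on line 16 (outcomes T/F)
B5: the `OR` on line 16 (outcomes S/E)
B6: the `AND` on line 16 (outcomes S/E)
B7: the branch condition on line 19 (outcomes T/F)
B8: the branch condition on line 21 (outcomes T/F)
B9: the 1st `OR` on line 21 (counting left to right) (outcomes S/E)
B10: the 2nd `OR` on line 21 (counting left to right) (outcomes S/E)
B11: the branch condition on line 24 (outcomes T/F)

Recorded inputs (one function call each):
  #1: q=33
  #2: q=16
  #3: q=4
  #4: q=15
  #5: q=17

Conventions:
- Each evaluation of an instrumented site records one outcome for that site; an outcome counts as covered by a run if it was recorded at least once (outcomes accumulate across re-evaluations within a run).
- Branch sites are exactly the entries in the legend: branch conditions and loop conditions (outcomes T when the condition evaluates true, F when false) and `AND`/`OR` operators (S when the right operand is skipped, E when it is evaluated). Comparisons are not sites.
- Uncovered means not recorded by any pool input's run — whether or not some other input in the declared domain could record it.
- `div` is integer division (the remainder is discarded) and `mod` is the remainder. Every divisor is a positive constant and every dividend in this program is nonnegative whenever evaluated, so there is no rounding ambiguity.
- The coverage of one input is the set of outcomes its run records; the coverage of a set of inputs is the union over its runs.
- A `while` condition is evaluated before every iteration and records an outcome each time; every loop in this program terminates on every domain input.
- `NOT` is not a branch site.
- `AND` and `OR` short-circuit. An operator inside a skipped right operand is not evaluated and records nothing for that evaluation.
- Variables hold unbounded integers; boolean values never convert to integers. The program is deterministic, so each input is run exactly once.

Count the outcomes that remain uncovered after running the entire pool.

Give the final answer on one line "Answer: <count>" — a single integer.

#1 (q=33) -> covered: B1=T, B1=F, B2=T, B2=F, B3=T, B4=T, B5=E, B6=E, B11=F
#2 (q=16) -> covered: B1=T, B1=F, B2=T, B2=F, B3=F, B4=T, B5=E, B6=E, B11=F
#3 (q=4) -> covered: B1=T, B1=F, B2=T, B2=F, B3=F, B4=F, B5=E, B6=S, B7=F, B8=T, B9=E, B10=S, B11=T
#4 (q=15) -> covered: B1=T, B1=F, B2=T, B2=F, B3=T, B4=T, B5=E, B6=E, B11=F
#5 (q=17) -> covered: B1=T, B1=F, B2=T, B2=F, B3=F, B4=T, B5=E, B6=E, B11=F
union over the pool: B1=T, B1=F, B2=T, B2=F, B3=T, B3=F, B4=T, B4=F, B5=E, B6=S, B6=E, B7=F, B8=T, B9=E, B10=S, B11=T, B11=F
uncovered (5 of 22): B5=S, B7=T, B8=F, B9=S, B10=E

Answer: 5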